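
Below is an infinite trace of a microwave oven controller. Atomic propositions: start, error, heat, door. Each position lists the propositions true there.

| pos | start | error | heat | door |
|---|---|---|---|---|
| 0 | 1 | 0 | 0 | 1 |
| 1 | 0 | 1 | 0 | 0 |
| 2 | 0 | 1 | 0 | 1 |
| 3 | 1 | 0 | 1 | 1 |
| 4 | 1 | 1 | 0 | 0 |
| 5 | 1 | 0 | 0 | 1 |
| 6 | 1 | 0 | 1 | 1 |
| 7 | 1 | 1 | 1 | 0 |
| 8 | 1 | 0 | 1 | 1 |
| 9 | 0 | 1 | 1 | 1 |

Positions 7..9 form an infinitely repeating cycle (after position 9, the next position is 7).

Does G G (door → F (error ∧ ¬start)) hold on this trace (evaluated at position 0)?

G (door → F (error ∧ ¬start)) holds at every position 0..9, and those are all positions ever visited, so G G (door → F (error ∧ ¬start)) holds.

Yes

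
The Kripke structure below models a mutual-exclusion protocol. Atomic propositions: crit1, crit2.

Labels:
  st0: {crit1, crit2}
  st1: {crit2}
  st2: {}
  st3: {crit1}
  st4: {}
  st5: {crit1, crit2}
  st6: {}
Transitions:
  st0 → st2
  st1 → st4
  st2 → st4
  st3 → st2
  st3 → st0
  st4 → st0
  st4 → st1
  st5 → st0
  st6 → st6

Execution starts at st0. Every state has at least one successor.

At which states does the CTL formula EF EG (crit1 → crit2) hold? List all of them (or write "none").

States satisfying EG (crit1 → crit2): {st0, st1, st2, st4, st5, st6}.
States satisfying EF EG (crit1 → crit2): {st0, st1, st2, st3, st4, st5, st6}.

{st0, st1, st2, st3, st4, st5, st6}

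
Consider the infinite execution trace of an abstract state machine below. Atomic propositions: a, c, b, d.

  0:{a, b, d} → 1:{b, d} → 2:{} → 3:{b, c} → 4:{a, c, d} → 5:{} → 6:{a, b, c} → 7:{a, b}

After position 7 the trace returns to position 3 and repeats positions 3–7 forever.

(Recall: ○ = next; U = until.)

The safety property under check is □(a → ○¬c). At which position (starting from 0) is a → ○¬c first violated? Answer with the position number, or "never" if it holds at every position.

Check a → ○¬c at each position in order: 0 ✓, 1 ✓, 2 ✓, 3 ✓, 4 ✓, 5 ✓, 6 ✓.
At position 7 the labels are {a, b} and the next position 3 has {b, c}, so a → ○¬c is false there. This is the first violation.

7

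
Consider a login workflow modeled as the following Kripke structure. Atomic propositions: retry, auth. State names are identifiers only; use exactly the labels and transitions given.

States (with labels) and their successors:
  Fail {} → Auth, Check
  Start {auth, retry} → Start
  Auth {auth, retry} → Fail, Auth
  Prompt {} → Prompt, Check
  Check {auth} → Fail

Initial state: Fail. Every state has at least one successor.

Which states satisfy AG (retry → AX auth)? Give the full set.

States satisfying retry → AX auth: {Fail, Start, Prompt, Check}.
States satisfying AG (retry → AX auth): {Start}.

{Start}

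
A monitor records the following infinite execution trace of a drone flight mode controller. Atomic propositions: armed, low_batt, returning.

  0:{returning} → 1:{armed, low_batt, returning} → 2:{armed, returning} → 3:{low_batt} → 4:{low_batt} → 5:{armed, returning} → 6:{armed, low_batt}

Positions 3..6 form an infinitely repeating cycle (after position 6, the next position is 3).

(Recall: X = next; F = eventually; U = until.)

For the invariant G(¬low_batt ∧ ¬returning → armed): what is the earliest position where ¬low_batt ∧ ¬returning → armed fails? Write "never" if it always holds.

¬low_batt ∧ ¬returning → armed holds at every position 0..6, and those are all the positions the trace ever visits, so the invariant G(¬low_batt ∧ ¬returning → armed) is never violated.

never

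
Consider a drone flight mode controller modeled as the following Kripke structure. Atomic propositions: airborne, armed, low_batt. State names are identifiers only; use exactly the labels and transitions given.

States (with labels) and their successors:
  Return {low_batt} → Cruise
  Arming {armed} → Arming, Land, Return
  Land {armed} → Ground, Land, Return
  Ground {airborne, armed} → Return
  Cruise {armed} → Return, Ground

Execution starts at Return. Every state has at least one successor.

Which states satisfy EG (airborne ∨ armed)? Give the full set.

{Arming, Land}

States satisfying airborne ∨ armed: {Arming, Land, Ground, Cruise}.
States satisfying EG (airborne ∨ armed): {Arming, Land}.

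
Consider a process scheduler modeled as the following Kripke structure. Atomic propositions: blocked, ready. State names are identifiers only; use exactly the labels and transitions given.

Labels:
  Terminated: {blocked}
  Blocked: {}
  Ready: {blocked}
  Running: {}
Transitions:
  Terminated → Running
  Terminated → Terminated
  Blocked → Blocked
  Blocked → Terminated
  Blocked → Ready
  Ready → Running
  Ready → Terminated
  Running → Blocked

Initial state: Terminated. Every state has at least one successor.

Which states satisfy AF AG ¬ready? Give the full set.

{Terminated, Blocked, Ready, Running}

States satisfying AG ¬ready: {Terminated, Blocked, Ready, Running}.
States satisfying AF AG ¬ready: {Terminated, Blocked, Ready, Running}.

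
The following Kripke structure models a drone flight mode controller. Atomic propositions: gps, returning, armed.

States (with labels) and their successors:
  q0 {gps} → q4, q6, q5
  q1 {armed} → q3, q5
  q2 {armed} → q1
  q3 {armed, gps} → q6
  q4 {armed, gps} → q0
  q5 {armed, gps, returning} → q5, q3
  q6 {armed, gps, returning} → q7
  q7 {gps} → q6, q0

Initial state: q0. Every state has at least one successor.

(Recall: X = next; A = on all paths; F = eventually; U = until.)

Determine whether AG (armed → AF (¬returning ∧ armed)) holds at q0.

No

States satisfying armed → AF (¬returning ∧ armed): {q0, q1, q2, q3, q4, q7}.
States satisfying AG (armed → AF (¬returning ∧ armed)): ∅.
q5 is reachable from q0 and violates armed → AF (¬returning ∧ armed), so AG fails at q0.
q0 ∉ Sat(AG (armed → AF (¬returning ∧ armed))).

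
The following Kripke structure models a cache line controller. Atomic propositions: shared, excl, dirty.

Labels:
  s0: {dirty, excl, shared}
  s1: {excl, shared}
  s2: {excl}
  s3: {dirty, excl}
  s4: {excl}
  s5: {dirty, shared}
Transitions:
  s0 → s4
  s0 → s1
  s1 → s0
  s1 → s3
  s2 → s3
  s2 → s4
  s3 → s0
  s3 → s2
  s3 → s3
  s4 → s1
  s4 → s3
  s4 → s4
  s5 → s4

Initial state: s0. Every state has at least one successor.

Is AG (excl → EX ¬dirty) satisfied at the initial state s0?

No

States satisfying excl → EX ¬dirty: {s0, s2, s3, s4, s5}.
States satisfying AG (excl → EX ¬dirty): ∅.
s1 is reachable from s0 and violates excl → EX ¬dirty, so AG fails at s0.
s0 ∉ Sat(AG (excl → EX ¬dirty)).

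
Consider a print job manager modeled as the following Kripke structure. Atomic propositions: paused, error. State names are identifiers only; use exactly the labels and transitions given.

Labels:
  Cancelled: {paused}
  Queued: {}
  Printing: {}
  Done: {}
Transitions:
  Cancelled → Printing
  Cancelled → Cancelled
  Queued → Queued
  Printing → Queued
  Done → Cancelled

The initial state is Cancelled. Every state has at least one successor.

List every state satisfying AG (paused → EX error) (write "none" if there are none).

{Queued, Printing}

States satisfying paused → EX error: {Queued, Printing, Done}.
States satisfying AG (paused → EX error): {Queued, Printing}.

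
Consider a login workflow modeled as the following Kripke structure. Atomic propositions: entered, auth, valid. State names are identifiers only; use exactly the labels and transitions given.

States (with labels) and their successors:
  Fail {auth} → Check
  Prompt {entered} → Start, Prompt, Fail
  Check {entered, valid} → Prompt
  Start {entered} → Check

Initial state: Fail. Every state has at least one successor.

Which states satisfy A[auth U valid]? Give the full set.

{Fail, Check}

States satisfying auth: {Fail}.
States satisfying valid: {Check}.
States satisfying A[auth U valid]: {Fail, Check}.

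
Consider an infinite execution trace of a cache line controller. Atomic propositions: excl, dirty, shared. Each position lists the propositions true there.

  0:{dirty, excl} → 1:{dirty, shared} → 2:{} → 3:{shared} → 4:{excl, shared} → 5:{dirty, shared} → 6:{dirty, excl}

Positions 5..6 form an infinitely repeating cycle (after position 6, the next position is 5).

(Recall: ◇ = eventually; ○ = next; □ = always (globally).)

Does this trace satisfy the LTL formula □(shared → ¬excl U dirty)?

No

shared → ¬excl U dirty must hold at every position from 0 onward. It fails at position 3, so □(shared → ¬excl U dirty) is false.
Positions where shared holds: 1, 3, 4, 5.
Check ¬excl U dirty at each: 1→ok, 3→fails, 4→fails, 5→ok.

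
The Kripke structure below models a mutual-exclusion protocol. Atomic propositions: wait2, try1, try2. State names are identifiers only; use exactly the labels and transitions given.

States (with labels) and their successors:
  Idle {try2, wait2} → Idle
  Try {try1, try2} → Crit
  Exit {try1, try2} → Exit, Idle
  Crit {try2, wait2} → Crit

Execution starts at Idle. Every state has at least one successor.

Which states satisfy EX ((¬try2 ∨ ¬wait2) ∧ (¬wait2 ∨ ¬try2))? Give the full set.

{Exit}

States satisfying (¬try2 ∨ ¬wait2) ∧ (¬wait2 ∨ ¬try2): {Try, Exit}.
States satisfying EX ((¬try2 ∨ ¬wait2) ∧ (¬wait2 ∨ ¬try2)): {Exit}.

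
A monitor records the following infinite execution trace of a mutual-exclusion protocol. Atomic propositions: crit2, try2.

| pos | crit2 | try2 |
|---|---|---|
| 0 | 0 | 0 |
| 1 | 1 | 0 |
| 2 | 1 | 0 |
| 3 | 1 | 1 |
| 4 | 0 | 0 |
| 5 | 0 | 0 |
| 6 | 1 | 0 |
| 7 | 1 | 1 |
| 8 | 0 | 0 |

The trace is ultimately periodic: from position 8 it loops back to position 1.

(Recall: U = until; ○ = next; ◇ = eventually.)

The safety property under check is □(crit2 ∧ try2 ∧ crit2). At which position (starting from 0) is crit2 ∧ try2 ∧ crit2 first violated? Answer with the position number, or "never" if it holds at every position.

0

At position 0 the labels are {}, so crit2 ∧ try2 ∧ crit2 is false there. This is the first violation.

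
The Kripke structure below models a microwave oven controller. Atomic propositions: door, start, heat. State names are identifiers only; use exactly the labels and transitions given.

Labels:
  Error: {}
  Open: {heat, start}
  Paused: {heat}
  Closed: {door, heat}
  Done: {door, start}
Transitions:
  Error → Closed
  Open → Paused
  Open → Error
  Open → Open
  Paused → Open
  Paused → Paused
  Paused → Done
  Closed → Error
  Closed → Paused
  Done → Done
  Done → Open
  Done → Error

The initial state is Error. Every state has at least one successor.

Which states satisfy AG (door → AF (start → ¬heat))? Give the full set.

{Error, Open, Paused, Closed, Done}

States satisfying door → AF (start → ¬heat): {Error, Open, Paused, Closed, Done}.
States satisfying AG (door → AF (start → ¬heat)): {Error, Open, Paused, Closed, Done}.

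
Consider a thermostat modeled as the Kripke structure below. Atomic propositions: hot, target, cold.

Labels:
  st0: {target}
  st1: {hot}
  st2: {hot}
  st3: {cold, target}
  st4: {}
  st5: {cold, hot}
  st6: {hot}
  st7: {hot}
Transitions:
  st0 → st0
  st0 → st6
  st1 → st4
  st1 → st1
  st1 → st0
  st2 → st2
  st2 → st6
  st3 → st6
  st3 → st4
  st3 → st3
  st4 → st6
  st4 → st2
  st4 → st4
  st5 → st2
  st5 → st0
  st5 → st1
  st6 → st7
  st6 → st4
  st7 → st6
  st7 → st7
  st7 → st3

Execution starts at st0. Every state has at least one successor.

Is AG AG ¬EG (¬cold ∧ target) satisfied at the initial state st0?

States satisfying AG ¬EG (¬cold ∧ target): {st2, st3, st4, st6, st7}.
States satisfying AG AG ¬EG (¬cold ∧ target): {st2, st3, st4, st6, st7}.
st0 is reachable from st0 and violates AG ¬EG (¬cold ∧ target), so AG fails at st0.
st0 ∉ Sat(AG AG ¬EG (¬cold ∧ target)).

Does not hold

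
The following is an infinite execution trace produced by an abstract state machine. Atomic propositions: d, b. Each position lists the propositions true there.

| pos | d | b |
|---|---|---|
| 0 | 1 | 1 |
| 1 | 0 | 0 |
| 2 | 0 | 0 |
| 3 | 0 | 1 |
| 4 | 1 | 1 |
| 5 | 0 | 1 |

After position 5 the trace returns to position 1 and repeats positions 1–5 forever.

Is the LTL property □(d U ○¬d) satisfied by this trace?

No

d U ○¬d must hold at every position from 0 onward. It fails at position 3, so □(d U ○¬d) is false.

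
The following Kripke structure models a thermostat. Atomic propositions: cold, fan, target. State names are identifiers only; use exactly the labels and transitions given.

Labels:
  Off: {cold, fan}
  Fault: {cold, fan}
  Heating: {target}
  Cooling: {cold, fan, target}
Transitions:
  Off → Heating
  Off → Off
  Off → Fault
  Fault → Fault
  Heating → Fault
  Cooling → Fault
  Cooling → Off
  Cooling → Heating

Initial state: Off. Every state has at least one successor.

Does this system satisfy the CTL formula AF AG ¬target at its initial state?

States satisfying AG ¬target: {Fault}.
States satisfying AF AG ¬target: {Fault, Heating}.
There is a path from Off along which AG ¬target never holds.
Off ∉ Sat(AF AG ¬target).

Does not hold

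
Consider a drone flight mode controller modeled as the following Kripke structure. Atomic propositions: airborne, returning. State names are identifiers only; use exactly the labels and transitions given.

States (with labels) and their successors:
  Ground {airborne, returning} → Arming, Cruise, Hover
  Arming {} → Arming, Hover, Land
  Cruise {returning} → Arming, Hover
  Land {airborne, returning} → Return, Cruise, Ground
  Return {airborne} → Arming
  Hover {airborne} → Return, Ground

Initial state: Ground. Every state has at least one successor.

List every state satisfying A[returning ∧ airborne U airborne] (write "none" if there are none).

{Ground, Land, Return, Hover}

States satisfying returning ∧ airborne: {Ground, Land}.
States satisfying airborne: {Ground, Land, Return, Hover}.
States satisfying A[returning ∧ airborne U airborne]: {Ground, Land, Return, Hover}.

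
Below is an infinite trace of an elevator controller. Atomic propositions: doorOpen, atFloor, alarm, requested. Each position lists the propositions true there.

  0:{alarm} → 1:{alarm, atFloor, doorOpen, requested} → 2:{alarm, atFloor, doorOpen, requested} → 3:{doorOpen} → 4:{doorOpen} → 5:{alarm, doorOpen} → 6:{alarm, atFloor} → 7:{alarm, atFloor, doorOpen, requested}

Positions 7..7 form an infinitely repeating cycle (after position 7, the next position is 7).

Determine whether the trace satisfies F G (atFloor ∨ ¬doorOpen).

Yes

G (atFloor ∨ ¬doorOpen) holds at position 6, which is reachable from 0, so F G (atFloor ∨ ¬doorOpen) holds.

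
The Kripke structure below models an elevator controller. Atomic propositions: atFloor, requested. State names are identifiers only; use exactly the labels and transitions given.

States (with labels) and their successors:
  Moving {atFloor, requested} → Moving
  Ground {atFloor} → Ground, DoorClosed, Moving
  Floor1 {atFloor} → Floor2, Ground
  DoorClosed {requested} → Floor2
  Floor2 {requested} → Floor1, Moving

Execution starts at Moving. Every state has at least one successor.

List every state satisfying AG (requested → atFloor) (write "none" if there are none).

{Moving}

States satisfying requested → atFloor: {Moving, Ground, Floor1}.
States satisfying AG (requested → atFloor): {Moving}.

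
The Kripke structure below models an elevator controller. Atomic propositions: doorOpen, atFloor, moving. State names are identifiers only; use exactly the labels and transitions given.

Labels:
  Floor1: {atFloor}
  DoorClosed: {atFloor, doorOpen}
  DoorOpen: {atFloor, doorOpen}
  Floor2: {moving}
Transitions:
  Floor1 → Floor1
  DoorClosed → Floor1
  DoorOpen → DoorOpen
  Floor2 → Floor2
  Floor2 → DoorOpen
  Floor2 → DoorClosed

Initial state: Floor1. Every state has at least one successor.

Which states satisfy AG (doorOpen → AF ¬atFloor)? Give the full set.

States satisfying doorOpen → AF ¬atFloor: {Floor1, Floor2}.
States satisfying AG (doorOpen → AF ¬atFloor): {Floor1}.

{Floor1}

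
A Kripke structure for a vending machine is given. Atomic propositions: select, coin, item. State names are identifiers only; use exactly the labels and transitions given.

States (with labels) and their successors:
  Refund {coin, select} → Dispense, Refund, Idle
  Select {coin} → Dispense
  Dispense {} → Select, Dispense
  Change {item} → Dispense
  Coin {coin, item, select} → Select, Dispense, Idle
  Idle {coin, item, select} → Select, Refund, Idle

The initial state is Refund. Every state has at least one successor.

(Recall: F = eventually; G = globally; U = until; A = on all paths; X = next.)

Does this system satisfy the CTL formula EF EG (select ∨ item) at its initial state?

Holds

States satisfying EG (select ∨ item): {Refund, Coin, Idle}.
States satisfying EF EG (select ∨ item): {Refund, Coin, Idle}.
Some path from Refund reaches a state where EG (select ∨ item) holds.
Refund ∈ Sat(EF EG (select ∨ item)).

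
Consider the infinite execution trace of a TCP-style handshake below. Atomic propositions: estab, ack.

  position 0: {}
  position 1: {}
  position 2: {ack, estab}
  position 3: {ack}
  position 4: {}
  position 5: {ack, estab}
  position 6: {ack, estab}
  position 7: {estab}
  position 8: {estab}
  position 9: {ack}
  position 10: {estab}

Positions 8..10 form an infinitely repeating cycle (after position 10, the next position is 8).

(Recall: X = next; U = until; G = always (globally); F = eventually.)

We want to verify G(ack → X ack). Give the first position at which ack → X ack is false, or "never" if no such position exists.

Check ack → X ack at each position in order: 0 ✓, 1 ✓, 2 ✓.
At position 3 the labels are {ack} and the next position 4 has {}, so ack → X ack is false there. This is the first violation.

3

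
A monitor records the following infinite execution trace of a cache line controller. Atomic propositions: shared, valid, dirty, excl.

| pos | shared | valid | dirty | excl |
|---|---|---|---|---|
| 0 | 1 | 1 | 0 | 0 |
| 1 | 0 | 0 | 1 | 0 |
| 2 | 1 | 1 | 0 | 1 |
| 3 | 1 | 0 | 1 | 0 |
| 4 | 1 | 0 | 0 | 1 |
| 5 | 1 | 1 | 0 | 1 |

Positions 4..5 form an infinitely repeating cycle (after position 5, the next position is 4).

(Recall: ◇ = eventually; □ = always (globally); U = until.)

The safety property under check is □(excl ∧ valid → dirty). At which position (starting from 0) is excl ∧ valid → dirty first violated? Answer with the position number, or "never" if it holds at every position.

Check excl ∧ valid → dirty at each position in order: 0 ✓, 1 ✓.
At position 2 the labels are {excl, shared, valid}, so excl ∧ valid → dirty is false there. This is the first violation.

2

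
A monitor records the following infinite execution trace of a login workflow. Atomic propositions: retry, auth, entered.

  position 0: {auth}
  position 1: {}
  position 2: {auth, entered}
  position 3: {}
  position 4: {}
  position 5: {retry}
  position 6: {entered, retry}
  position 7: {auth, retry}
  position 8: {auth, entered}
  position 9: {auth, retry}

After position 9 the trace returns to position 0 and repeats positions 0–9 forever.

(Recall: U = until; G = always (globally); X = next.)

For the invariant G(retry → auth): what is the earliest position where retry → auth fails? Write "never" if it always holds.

Check retry → auth at each position in order: 0 ✓, 1 ✓, 2 ✓, 3 ✓, 4 ✓.
At position 5 the labels are {retry}, so retry → auth is false there. This is the first violation.

5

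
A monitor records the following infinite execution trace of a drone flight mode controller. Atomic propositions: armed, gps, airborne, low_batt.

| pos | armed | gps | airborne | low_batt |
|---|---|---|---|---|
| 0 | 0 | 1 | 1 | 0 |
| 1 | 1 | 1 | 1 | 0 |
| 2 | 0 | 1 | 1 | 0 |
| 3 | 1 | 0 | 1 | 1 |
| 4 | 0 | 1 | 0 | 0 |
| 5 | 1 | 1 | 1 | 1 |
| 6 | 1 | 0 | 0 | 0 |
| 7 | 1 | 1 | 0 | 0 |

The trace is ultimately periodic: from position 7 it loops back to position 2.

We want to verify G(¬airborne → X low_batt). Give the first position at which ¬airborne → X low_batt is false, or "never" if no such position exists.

6

Check ¬airborne → X low_batt at each position in order: 0 ✓, 1 ✓, 2 ✓, 3 ✓, 4 ✓, 5 ✓.
At position 6 the labels are {armed} and the next position 7 has {armed, gps}, so ¬airborne → X low_batt is false there. This is the first violation.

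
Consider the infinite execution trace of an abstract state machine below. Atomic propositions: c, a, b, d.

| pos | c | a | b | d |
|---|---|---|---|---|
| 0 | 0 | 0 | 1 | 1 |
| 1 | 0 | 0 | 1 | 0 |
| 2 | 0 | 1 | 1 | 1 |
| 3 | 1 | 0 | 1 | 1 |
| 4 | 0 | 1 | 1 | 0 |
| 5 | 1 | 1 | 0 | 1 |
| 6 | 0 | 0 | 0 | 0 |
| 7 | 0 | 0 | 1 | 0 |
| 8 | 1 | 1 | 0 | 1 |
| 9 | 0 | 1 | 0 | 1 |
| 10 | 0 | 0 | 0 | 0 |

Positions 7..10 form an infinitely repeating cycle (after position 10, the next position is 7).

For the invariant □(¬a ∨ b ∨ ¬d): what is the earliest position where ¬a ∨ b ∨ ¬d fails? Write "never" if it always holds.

5

Check ¬a ∨ b ∨ ¬d at each position in order: 0 ✓, 1 ✓, 2 ✓, 3 ✓, 4 ✓.
At position 5 the labels are {a, c, d}, so ¬a ∨ b ∨ ¬d is false there. This is the first violation.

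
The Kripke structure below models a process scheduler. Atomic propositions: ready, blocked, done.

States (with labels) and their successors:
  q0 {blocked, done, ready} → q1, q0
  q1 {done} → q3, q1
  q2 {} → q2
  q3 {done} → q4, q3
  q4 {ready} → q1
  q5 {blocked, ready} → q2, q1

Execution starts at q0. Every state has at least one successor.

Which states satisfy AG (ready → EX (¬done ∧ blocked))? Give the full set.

{q2}

States satisfying ready → EX (¬done ∧ blocked): {q1, q2, q3}.
States satisfying AG (ready → EX (¬done ∧ blocked)): {q2}.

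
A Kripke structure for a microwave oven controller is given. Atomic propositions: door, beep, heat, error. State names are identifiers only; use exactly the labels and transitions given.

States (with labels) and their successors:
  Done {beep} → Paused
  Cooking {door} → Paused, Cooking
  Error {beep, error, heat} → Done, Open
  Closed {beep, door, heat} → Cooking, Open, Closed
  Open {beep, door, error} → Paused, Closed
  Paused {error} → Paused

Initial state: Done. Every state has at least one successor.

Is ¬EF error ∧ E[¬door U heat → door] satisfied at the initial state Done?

States satisfying error: {Error, Open, Paused}.
States satisfying EF error: {Done, Cooking, Error, Closed, Open, Paused}.
States satisfying ¬EF error: ∅.
States satisfying ¬door: {Done, Error, Paused}.
States satisfying heat → door: {Done, Cooking, Closed, Open, Paused}.
States satisfying E[¬door U heat → door]: {Done, Cooking, Error, Closed, Open, Paused}.
States satisfying ¬EF error ∧ E[¬door U heat → door]: ∅.
Done ∉ Sat(¬EF error ∧ E[¬door U heat → door]).

Does not hold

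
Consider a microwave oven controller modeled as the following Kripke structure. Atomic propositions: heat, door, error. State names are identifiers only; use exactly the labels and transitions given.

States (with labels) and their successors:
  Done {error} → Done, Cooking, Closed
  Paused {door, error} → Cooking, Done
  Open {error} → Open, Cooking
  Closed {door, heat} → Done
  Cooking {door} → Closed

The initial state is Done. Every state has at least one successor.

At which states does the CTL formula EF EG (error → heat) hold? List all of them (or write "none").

States satisfying EG (error → heat): ∅.
States satisfying EF EG (error → heat): ∅.

none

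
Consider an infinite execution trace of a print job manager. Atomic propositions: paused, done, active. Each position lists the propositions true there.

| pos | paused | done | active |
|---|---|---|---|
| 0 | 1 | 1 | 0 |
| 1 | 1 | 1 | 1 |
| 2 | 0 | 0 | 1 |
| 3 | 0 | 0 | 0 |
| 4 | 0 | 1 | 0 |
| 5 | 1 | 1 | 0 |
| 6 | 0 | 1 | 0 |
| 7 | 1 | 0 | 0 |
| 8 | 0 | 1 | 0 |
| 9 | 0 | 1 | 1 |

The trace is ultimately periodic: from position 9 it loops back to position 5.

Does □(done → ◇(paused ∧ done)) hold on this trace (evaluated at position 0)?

done → ◇(paused ∧ done) holds at every position 0..9, and those are all positions ever visited, so □(done → ◇(paused ∧ done)) holds.
Positions where done holds: 0, 1, 4, 5, 6, 8, 9.
Check ◇(paused ∧ done) at each: 0→ok, 1→ok, 4→ok, 5→ok, 6→ok, 8→ok, 9→ok.

Satisfied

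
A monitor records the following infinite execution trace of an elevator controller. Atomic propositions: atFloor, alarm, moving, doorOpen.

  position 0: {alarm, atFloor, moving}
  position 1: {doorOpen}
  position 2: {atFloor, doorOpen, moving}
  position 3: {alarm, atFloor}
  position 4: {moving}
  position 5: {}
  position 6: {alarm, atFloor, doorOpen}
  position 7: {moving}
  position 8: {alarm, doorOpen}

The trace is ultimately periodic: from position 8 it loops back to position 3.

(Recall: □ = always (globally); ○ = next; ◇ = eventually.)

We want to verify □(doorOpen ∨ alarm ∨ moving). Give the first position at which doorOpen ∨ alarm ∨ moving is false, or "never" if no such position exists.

Check doorOpen ∨ alarm ∨ moving at each position in order: 0 ✓, 1 ✓, 2 ✓, 3 ✓, 4 ✓.
At position 5 the labels are {}, so doorOpen ∨ alarm ∨ moving is false there. This is the first violation.

5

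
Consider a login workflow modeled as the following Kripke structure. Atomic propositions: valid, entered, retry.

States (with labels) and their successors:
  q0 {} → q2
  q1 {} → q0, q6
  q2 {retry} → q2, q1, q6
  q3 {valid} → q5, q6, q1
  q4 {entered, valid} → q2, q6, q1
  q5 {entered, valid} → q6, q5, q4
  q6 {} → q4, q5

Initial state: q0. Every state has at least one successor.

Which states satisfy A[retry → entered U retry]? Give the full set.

States satisfying retry → entered: {q0, q1, q3, q4, q5, q6}.
States satisfying retry: {q2}.
States satisfying A[retry → entered U retry]: {q0, q2}.

{q0, q2}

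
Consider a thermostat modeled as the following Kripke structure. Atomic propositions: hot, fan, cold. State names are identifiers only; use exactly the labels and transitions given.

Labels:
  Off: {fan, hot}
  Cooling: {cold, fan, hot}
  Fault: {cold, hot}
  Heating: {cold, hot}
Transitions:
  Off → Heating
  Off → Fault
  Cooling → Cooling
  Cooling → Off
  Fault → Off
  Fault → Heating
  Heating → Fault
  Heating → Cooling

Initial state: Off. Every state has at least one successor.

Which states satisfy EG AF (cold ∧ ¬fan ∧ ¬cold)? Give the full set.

none

States satisfying AF (cold ∧ ¬fan ∧ ¬cold): ∅.
States satisfying EG AF (cold ∧ ¬fan ∧ ¬cold): ∅.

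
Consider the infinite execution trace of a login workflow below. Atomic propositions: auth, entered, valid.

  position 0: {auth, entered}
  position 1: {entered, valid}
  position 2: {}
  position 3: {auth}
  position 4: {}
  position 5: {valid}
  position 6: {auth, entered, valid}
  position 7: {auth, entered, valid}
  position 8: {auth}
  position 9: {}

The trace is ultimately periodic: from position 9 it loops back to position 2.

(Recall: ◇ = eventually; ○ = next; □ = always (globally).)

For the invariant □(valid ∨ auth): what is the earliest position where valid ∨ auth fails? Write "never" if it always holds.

Check valid ∨ auth at each position in order: 0 ✓, 1 ✓.
At position 2 the labels are {}, so valid ∨ auth is false there. This is the first violation.

2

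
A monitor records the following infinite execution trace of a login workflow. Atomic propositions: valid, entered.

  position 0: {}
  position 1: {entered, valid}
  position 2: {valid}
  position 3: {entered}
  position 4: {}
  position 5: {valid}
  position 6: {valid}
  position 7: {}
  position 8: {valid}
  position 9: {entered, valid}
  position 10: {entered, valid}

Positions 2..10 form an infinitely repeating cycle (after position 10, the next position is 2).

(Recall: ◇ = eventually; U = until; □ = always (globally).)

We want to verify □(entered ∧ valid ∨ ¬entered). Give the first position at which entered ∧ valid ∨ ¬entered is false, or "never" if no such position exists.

Check entered ∧ valid ∨ ¬entered at each position in order: 0 ✓, 1 ✓, 2 ✓.
At position 3 the labels are {entered}, so entered ∧ valid ∨ ¬entered is false there. This is the first violation.

3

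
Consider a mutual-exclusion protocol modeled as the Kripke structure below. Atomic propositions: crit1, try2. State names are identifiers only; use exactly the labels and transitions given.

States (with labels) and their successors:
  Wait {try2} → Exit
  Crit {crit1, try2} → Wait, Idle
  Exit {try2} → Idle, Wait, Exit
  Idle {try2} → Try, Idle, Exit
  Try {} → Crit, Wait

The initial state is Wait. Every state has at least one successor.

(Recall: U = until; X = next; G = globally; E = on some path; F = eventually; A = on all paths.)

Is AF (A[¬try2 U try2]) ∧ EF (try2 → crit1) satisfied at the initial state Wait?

Yes

States satisfying A[¬try2 U try2]: {Wait, Crit, Exit, Idle, Try}.
States satisfying AF (A[¬try2 U try2]): {Wait, Crit, Exit, Idle, Try}.
States satisfying try2 → crit1: {Crit, Try}.
States satisfying EF (try2 → crit1): {Wait, Crit, Exit, Idle, Try}.
States satisfying AF (A[¬try2 U try2]) ∧ EF (try2 → crit1): {Wait, Crit, Exit, Idle, Try}.
Wait ∈ Sat(AF (A[¬try2 U try2]) ∧ EF (try2 → crit1)).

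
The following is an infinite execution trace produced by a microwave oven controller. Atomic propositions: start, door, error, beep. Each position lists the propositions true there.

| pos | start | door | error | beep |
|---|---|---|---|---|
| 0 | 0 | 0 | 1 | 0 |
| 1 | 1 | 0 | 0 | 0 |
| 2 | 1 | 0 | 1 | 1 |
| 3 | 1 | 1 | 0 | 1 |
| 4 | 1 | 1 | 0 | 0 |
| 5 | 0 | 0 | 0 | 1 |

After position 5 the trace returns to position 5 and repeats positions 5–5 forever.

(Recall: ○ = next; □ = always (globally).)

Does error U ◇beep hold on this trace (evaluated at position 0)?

Walking from position 0: ◇beep first holds at position 0, and error holds at every earlier position along the way, so error U ◇beep holds.

Yes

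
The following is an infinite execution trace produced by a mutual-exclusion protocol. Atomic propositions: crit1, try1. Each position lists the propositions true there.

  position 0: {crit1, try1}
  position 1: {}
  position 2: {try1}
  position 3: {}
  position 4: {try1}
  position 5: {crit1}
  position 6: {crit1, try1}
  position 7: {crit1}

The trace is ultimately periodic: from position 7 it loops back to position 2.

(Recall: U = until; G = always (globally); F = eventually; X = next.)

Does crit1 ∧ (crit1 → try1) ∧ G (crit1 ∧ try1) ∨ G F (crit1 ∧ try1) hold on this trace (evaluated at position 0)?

Holds

F (crit1 ∧ try1) holds at every position 0..7, and those are all positions ever visited, so G F (crit1 ∧ try1) holds.
At position 0: crit1 ∧ (crit1 → try1) ∧ G (crit1 ∧ try1) is false; G F (crit1 ∧ try1) is true; so crit1 ∧ (crit1 → try1) ∧ G (crit1 ∧ try1) ∨ G F (crit1 ∧ try1) is true.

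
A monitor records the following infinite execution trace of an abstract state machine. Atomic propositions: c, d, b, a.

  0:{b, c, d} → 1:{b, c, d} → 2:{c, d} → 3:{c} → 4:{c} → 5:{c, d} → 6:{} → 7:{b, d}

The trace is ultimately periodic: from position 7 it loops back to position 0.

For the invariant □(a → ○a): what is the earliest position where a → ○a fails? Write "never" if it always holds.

a → ○a holds at every position 0..7, and those are all the positions the trace ever visits, so the invariant □(a → ○a) is never violated.

never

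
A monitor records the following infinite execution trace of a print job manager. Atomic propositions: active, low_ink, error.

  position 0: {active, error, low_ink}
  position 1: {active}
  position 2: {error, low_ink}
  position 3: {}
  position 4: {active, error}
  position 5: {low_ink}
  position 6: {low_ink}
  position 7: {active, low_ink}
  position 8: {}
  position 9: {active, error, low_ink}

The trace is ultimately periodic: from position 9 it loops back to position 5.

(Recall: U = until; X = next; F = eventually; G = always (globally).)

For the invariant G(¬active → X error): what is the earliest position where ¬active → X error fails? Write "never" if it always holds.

2

Check ¬active → X error at each position in order: 0 ✓, 1 ✓.
At position 2 the labels are {error, low_ink} and the next position 3 has {}, so ¬active → X error is false there. This is the first violation.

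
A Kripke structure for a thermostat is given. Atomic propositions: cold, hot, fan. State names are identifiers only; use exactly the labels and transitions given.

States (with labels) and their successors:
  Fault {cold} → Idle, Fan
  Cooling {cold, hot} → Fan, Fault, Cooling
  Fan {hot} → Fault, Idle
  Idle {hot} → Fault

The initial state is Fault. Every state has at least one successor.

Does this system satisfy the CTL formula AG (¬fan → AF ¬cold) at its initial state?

Satisfied

States satisfying ¬fan → AF ¬cold: {Fault, Fan, Idle}.
States satisfying AG (¬fan → AF ¬cold): {Fault, Fan, Idle}.
Every state reachable from Fault satisfies ¬fan → AF ¬cold.
Fault ∈ Sat(AG (¬fan → AF ¬cold)).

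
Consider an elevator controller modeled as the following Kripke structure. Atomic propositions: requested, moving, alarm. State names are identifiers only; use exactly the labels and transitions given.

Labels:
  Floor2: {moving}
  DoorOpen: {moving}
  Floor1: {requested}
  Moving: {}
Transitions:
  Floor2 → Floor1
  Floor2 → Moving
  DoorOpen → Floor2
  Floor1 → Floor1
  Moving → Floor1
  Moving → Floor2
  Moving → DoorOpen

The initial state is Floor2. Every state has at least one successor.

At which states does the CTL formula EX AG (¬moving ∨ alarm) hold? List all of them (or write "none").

{Floor2, Floor1, Moving}

States satisfying AG (¬moving ∨ alarm): {Floor1}.
States satisfying EX AG (¬moving ∨ alarm): {Floor2, Floor1, Moving}.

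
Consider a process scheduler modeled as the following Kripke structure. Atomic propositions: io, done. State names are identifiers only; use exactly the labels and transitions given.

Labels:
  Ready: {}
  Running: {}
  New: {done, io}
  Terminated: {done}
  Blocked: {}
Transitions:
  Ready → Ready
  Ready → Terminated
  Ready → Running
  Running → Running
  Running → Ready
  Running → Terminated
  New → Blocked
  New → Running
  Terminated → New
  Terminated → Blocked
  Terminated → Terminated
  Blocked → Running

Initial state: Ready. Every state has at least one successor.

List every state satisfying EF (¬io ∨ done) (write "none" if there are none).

States satisfying ¬io ∨ done: {Ready, Running, New, Terminated, Blocked}.
States satisfying EF (¬io ∨ done): {Ready, Running, New, Terminated, Blocked}.

{Ready, Running, New, Terminated, Blocked}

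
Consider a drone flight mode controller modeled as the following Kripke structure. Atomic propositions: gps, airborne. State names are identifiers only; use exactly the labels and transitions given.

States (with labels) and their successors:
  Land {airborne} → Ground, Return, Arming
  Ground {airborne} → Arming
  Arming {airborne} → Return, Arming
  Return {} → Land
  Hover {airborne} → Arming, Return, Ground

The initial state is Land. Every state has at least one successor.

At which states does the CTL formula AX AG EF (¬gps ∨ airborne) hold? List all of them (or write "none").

States satisfying AG EF (¬gps ∨ airborne): {Land, Ground, Arming, Return, Hover}.
States satisfying AX AG EF (¬gps ∨ airborne): {Land, Ground, Arming, Return, Hover}.

{Land, Ground, Arming, Return, Hover}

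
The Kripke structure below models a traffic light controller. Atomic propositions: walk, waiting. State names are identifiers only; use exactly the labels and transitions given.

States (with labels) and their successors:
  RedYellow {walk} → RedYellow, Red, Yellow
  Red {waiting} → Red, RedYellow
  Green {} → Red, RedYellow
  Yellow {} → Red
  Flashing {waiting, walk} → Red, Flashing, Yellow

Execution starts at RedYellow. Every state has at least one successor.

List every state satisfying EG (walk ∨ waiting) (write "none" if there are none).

{RedYellow, Red, Flashing}

States satisfying walk ∨ waiting: {RedYellow, Red, Flashing}.
States satisfying EG (walk ∨ waiting): {RedYellow, Red, Flashing}.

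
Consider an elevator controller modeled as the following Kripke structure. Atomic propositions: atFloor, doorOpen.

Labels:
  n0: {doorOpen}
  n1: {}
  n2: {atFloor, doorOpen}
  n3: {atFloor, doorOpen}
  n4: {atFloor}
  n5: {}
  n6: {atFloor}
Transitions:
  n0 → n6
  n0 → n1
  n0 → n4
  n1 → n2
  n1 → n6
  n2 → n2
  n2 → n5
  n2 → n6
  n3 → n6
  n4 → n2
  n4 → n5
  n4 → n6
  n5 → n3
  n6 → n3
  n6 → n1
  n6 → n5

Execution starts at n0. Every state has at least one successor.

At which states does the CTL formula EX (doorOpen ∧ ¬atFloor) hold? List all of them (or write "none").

States satisfying doorOpen ∧ ¬atFloor: {n0}.
States satisfying EX (doorOpen ∧ ¬atFloor): ∅.

none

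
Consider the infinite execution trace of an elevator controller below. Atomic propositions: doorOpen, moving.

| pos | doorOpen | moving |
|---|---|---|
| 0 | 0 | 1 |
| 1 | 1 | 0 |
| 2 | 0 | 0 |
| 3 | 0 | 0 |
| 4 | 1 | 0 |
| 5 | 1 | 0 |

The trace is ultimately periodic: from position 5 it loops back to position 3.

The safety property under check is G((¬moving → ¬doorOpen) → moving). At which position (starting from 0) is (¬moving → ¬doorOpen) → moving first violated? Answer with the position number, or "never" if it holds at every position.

2

Check (¬moving → ¬doorOpen) → moving at each position in order: 0 ✓, 1 ✓.
At position 2 the labels are {}, so (¬moving → ¬doorOpen) → moving is false there. This is the first violation.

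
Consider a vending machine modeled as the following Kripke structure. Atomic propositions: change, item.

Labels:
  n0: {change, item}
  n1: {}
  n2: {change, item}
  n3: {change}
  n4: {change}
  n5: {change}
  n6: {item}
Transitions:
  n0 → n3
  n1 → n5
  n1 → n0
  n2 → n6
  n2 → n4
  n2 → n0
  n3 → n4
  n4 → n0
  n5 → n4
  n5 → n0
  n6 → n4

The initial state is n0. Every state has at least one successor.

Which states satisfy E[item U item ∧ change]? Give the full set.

{n0, n2}

States satisfying item: {n0, n2, n6}.
States satisfying item ∧ change: {n0, n2}.
States satisfying E[item U item ∧ change]: {n0, n2}.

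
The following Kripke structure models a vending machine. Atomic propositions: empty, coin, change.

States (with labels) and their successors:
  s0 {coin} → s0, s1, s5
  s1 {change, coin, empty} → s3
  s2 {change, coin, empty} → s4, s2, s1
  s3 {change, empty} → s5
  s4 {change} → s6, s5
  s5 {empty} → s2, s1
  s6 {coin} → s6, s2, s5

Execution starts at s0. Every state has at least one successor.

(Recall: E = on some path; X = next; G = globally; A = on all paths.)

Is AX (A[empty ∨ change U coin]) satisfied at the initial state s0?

States satisfying A[empty ∨ change U coin]: {s0, s1, s2, s3, s4, s5, s6}.
States satisfying AX (A[empty ∨ change U coin]): {s0, s1, s2, s3, s4, s5, s6}.
s0 ∈ Sat(AX (A[empty ∨ change U coin])).

Yes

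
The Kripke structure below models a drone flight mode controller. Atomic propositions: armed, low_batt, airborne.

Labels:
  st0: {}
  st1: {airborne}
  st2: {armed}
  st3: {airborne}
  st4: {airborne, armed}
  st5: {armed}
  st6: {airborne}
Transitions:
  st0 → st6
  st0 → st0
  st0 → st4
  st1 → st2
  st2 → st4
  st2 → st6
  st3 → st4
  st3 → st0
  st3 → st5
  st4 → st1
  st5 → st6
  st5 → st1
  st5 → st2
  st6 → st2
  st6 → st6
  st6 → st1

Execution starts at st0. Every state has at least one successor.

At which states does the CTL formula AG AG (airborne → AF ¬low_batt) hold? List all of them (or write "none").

States satisfying AG (airborne → AF ¬low_batt): {st0, st1, st2, st3, st4, st5, st6}.
States satisfying AG AG (airborne → AF ¬low_batt): {st0, st1, st2, st3, st4, st5, st6}.

{st0, st1, st2, st3, st4, st5, st6}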